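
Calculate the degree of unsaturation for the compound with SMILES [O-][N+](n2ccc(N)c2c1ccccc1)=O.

8

Molecular formula from the SMILES: C10H9N3O2.
DoU = (2C + 2 + N − H − X)/2 = (2·10 + 2 + 3 − 9 − 0)/2 = 16/2 = 8.
(Structurally: 2 ring(s) + 6 π bond(s) = 8.)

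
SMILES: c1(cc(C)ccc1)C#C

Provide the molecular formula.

Heavy atoms from the SMILES: 9 C.
Implicit hydrogens by atom environment:
  4 × C (aromatic): 1 H each → 4
  2 × C (aromatic): no H
  1 × C: 3 H
  1 × C: 1 H
  1 × C: no H
  Total hydrogens = 8.
Molecular formula: C9H8

C9H8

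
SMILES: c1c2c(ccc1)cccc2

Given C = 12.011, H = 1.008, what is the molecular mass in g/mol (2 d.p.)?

128.17

Molecular formula: C10H8.
M = 10×12.011 + 8×1.008 = 128.17 g/mol.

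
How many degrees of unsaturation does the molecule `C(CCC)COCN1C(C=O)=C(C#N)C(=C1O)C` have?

6

Molecular formula from the SMILES: C13H18N2O3.
DoU = (2C + 2 + N − H − X)/2 = (2·13 + 2 + 2 − 18 − 0)/2 = 12/2 = 6.
(Structurally: 1 ring(s) + 5 π bond(s) = 6.)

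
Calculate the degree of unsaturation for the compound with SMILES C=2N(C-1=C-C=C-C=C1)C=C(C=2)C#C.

Molecular formula from the SMILES: C12H9N.
DoU = (2C + 2 + N − H − X)/2 = (2·12 + 2 + 1 − 9 − 0)/2 = 18/2 = 9.
(Structurally: 2 ring(s) + 7 π bond(s) = 9.)

9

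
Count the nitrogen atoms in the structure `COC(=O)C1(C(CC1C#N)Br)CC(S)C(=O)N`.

The symbol for nitrogen appears 2 times in the SMILES.

2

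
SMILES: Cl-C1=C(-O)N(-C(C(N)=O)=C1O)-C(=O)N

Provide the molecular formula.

C6H6ClN3O4

Heavy atoms from the SMILES: 6 C, 1 Cl, 3 N, 4 O.
Implicit hydrogens by atom environment:
  4 × C (aromatic): no H
  2 × C: no H
  2 × N: 2 H each → 4
  2 × O: 1 H each → 2
  2 × O: no H
  1 × Cl: no H
  1 × N (aromatic): no H
  Total hydrogens = 6.
Molecular formula: C6H6ClN3O4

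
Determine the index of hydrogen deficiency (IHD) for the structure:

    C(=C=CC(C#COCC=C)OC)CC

5

Molecular formula from the SMILES: C12H16O2.
DoU = (2C + 2 + N − H − X)/2 = (2·12 + 2 + 0 − 16 − 0)/2 = 10/2 = 5.
(Structurally: 0 ring(s) + 5 π bond(s) = 5.)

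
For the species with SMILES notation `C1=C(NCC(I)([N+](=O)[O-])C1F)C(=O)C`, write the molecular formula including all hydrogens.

Heavy atoms from the SMILES: 7 C, 1 F, 1 I, 2 N, 3 O.
Implicit hydrogens by atom environment:
  3 × C: no H
  2 × C: 1 H each → 2
  2 × O: no H
  1 × C: 3 H
  1 × C: 2 H
  1 × F: no H
  1 × I: no H
  1 × N: 1 H
  1 × N (charge +1): no H
  1 × O (charge -1): no H
  Total hydrogens = 8.
Molecular formula: C7H8FIN2O3

C7H8FIN2O3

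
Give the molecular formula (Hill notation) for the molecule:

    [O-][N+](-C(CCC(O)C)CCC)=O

C8H17NO3

Heavy atoms from the SMILES: 8 C, 1 N, 3 O.
Implicit hydrogens by atom environment:
  4 × C: 2 H each → 8
  2 × C: 3 H each → 6
  2 × C: 1 H each → 2
  1 × N (charge +1): no H
  1 × O: 1 H
  1 × O: no H
  1 × O (charge -1): no H
  Total hydrogens = 17.
Molecular formula: C8H17NO3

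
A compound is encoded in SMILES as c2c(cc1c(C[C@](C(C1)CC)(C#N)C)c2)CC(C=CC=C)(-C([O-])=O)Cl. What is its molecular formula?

Heavy atoms from the SMILES: 21 C, 1 Cl, 1 N, 2 O.
Implicit hydrogens by atom environment:
  5 × C: 2 H each → 10
  4 × C: 1 H each → 4
  4 × C: no H
  3 × C (aromatic): 1 H each → 3
  3 × C (aromatic): no H
  2 × C: 3 H each → 6
  1 × Cl: no H
  1 × N: no H
  1 × O: no H
  1 × O (charge -1): no H
  Total hydrogens = 23.
Net charge -1.
Molecular formula: C21H23ClNO2-

C21H23ClNO2-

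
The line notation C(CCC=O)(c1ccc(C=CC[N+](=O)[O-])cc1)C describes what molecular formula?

Heavy atoms from the SMILES: 14 C, 1 N, 3 O.
Implicit hydrogens by atom environment:
  4 × C (aromatic): 1 H each → 4
  4 × C: 1 H each → 4
  3 × C: 2 H each → 6
  2 × C (aromatic): no H
  2 × O: no H
  1 × C: 3 H
  1 × N (charge +1): no H
  1 × O (charge -1): no H
  Total hydrogens = 17.
Molecular formula: C14H17NO3

C14H17NO3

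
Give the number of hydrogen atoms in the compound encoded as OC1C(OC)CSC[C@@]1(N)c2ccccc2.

17

Hydrogens are implicit in SMILES; fill each atom to its normal valence:
  5 × C (aromatic): 1 H each → 5
  2 × C: 2 H each → 4
  2 × C: 1 H each → 2
  1 × C: 3 H
  1 × C: no H
  1 × C (aromatic): no H
  1 × N: 2 H
  1 × O: 1 H
  1 × O: no H
  1 × S: no H
  Total hydrogens = 17.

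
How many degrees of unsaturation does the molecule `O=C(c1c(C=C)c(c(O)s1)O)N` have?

5

Molecular formula from the SMILES: C7H7NO3S.
DoU = (2C + 2 + N − H − X)/2 = (2·7 + 2 + 1 − 7 − 0)/2 = 10/2 = 5.
(Structurally: 1 ring(s) + 4 π bond(s) = 5.)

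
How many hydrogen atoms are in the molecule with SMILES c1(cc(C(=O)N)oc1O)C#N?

4

Hydrogens are implicit in SMILES; fill each atom to its normal valence:
  3 × C (aromatic): no H
  2 × C: no H
  1 × C (aromatic): 1 H
  1 × N: 2 H
  1 × N: no H
  1 × O: 1 H
  1 × O (aromatic): no H
  1 × O: no H
  Total hydrogens = 4.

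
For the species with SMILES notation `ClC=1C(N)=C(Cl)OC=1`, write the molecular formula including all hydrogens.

Heavy atoms from the SMILES: 4 C, 2 Cl, 1 N, 1 O.
Implicit hydrogens by atom environment:
  3 × C (aromatic): no H
  2 × Cl: no H
  1 × C (aromatic): 1 H
  1 × N: 2 H
  1 × O (aromatic): no H
  Total hydrogens = 3.
Molecular formula: C4H3Cl2NO

C4H3Cl2NO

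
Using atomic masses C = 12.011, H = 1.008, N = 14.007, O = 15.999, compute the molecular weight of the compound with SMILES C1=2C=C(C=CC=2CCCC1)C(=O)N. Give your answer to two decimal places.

175.23

Molecular formula: C11H13NO.
M = 11×12.011 + 13×1.008 + 1×14.007 + 1×15.999 = 175.23 g/mol.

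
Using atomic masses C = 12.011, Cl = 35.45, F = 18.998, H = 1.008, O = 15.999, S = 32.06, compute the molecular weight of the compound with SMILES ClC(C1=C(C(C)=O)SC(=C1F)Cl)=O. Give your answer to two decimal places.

Molecular formula: C7H3Cl2FO2S.
M = 7×12.011 + 2×35.45 + 1×18.998 + 3×1.008 + 2×15.999 + 1×32.06 = 241.06 g/mol.

241.06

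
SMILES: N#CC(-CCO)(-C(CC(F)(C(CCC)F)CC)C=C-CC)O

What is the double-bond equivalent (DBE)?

3

Molecular formula from the SMILES: C17H29F2NO2.
DoU = (2C + 2 + N − H − X)/2 = (2·17 + 2 + 1 − 29 − 2)/2 = 6/2 = 3.
(Structurally: 0 ring(s) + 3 π bond(s) = 3.)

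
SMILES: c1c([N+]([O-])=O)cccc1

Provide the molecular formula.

C6H5NO2

Heavy atoms from the SMILES: 6 C, 1 N, 2 O.
Implicit hydrogens by atom environment:
  5 × C (aromatic): 1 H each → 5
  1 × C (aromatic): no H
  1 × N (charge +1): no H
  1 × O: no H
  1 × O (charge -1): no H
  Total hydrogens = 5.
Molecular formula: C6H5NO2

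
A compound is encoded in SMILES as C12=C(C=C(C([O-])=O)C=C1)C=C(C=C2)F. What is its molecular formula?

C11H6FO2-

Heavy atoms from the SMILES: 11 C, 1 F, 2 O.
Implicit hydrogens by atom environment:
  6 × C (aromatic): 1 H each → 6
  4 × C (aromatic): no H
  1 × C: no H
  1 × F: no H
  1 × O: no H
  1 × O (charge -1): no H
  Total hydrogens = 6.
Net charge -1.
Molecular formula: C11H6FO2-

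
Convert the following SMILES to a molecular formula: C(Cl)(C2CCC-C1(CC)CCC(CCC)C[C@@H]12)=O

Heavy atoms from the SMILES: 16 C, 1 Cl, 1 O.
Implicit hydrogens by atom environment:
  9 × C: 2 H each → 18
  3 × C: 1 H each → 3
  2 × C: 3 H each → 6
  2 × C: no H
  1 × Cl: no H
  1 × O: no H
  Total hydrogens = 27.
Molecular formula: C16H27ClO

C16H27ClO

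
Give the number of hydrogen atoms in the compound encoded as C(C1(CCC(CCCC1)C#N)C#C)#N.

Hydrogens are implicit in SMILES; fill each atom to its normal valence:
  6 × C: 2 H each → 12
  4 × C: no H
  2 × C: 1 H each → 2
  2 × N: no H
  Total hydrogens = 14.

14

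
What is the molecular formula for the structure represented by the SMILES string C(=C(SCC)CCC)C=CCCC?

Heavy atoms from the SMILES: 12 C, 1 S.
Implicit hydrogens by atom environment:
  5 × C: 2 H each → 10
  3 × C: 3 H each → 9
  3 × C: 1 H each → 3
  1 × C: no H
  1 × S: no H
  Total hydrogens = 22.
Molecular formula: C12H22S

C12H22S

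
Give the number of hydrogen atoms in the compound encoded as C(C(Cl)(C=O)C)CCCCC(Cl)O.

16

Hydrogens are implicit in SMILES; fill each atom to its normal valence:
  5 × C: 2 H each → 10
  2 × C: 1 H each → 2
  2 × Cl: no H
  1 × C: 3 H
  1 × C: no H
  1 × O: 1 H
  1 × O: no H
  Total hydrogens = 16.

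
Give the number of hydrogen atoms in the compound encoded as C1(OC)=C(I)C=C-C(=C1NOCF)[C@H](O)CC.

Hydrogens are implicit in SMILES; fill each atom to its normal valence:
  4 × C (aromatic): no H
  2 × C: 3 H each → 6
  2 × C: 2 H each → 4
  2 × C (aromatic): 1 H each → 2
  2 × O: no H
  1 × C: 1 H
  1 × F: no H
  1 × I: no H
  1 × N: 1 H
  1 × O: 1 H
  Total hydrogens = 15.

15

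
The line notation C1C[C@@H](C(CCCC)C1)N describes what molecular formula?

Heavy atoms from the SMILES: 9 C, 1 N.
Implicit hydrogens by atom environment:
  6 × C: 2 H each → 12
  2 × C: 1 H each → 2
  1 × C: 3 H
  1 × N: 2 H
  Total hydrogens = 19.
Molecular formula: C9H19N

C9H19N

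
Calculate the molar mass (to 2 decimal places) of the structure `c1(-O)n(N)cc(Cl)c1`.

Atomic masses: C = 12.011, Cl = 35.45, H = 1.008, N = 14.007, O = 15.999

Molecular formula: C4H5ClN2O.
M = 4×12.011 + 1×35.45 + 5×1.008 + 2×14.007 + 1×15.999 = 132.55 g/mol.

132.55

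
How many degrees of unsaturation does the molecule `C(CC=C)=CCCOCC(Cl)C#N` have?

Molecular formula from the SMILES: C10H14ClNO.
DoU = (2C + 2 + N − H − X)/2 = (2·10 + 2 + 1 − 14 − 1)/2 = 8/2 = 4.
(Structurally: 0 ring(s) + 4 π bond(s) = 4.)

4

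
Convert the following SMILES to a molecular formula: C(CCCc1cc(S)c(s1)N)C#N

C9H12N2S2

Heavy atoms from the SMILES: 9 C, 2 N, 2 S.
Implicit hydrogens by atom environment:
  4 × C: 2 H each → 8
  3 × C (aromatic): no H
  1 × C (aromatic): 1 H
  1 × C: no H
  1 × N: 2 H
  1 × N: no H
  1 × S: 1 H
  1 × S (aromatic): no H
  Total hydrogens = 12.
Molecular formula: C9H12N2S2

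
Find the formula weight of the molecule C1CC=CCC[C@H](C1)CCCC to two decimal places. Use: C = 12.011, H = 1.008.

166.31

Molecular formula: C12H22.
M = 12×12.011 + 22×1.008 = 166.31 g/mol.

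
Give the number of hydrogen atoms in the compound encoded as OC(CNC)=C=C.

9

Hydrogens are implicit in SMILES; fill each atom to its normal valence:
  2 × C: 2 H each → 4
  2 × C: no H
  1 × C: 3 H
  1 × N: 1 H
  1 × O: 1 H
  Total hydrogens = 9.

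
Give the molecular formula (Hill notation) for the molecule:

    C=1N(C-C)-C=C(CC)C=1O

C8H13NO

Heavy atoms from the SMILES: 8 C, 1 N, 1 O.
Implicit hydrogens by atom environment:
  2 × C: 3 H each → 6
  2 × C: 2 H each → 4
  2 × C (aromatic): 1 H each → 2
  2 × C (aromatic): no H
  1 × N (aromatic): no H
  1 × O: 1 H
  Total hydrogens = 13.
Molecular formula: C8H13NO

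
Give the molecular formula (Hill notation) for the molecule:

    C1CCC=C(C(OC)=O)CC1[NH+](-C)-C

Heavy atoms from the SMILES: 11 C, 1 N, 2 O.
Implicit hydrogens by atom environment:
  4 × C: 2 H each → 8
  3 × C: 3 H each → 9
  2 × C: 1 H each → 2
  2 × C: no H
  2 × O: no H
  1 × N (charge +1): 1 H
  Total hydrogens = 20.
Net charge +1.
Molecular formula: C11H20NO2+

C11H20NO2+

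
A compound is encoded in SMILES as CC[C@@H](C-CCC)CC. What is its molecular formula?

Heavy atoms from the SMILES: 9 C.
Implicit hydrogens by atom environment:
  5 × C: 2 H each → 10
  3 × C: 3 H each → 9
  1 × C: 1 H
  Total hydrogens = 20.
Molecular formula: C9H20

C9H20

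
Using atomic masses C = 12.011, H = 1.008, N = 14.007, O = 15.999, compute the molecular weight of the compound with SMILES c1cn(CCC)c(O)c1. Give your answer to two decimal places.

125.17

Molecular formula: C7H11NO.
M = 7×12.011 + 11×1.008 + 1×14.007 + 1×15.999 = 125.17 g/mol.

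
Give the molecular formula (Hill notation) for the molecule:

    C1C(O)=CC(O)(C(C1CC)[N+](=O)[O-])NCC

Heavy atoms from the SMILES: 10 C, 2 N, 4 O.
Implicit hydrogens by atom environment:
  3 × C: 2 H each → 6
  3 × C: 1 H each → 3
  2 × C: 3 H each → 6
  2 × C: no H
  2 × O: 1 H each → 2
  1 × N: 1 H
  1 × N (charge +1): no H
  1 × O: no H
  1 × O (charge -1): no H
  Total hydrogens = 18.
Molecular formula: C10H18N2O4

C10H18N2O4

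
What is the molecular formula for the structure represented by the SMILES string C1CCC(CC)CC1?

Heavy atoms from the SMILES: 8 C.
Implicit hydrogens by atom environment:
  6 × C: 2 H each → 12
  1 × C: 3 H
  1 × C: 1 H
  Total hydrogens = 16.
Molecular formula: C8H16

C8H16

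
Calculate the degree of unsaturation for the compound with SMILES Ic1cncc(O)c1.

Molecular formula from the SMILES: C5H4INO.
DoU = (2C + 2 + N − H − X)/2 = (2·5 + 2 + 1 − 4 − 1)/2 = 8/2 = 4.
(Structurally: 1 ring(s) + 3 π bond(s) = 4.)

4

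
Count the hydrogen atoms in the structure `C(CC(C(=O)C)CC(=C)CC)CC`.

Hydrogens are implicit in SMILES; fill each atom to its normal valence:
  6 × C: 2 H each → 12
  3 × C: 3 H each → 9
  2 × C: no H
  1 × C: 1 H
  1 × O: no H
  Total hydrogens = 22.

22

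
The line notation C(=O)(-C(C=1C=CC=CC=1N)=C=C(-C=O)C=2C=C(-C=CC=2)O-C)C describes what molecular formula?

Heavy atoms from the SMILES: 19 C, 1 N, 3 O.
Implicit hydrogens by atom environment:
  8 × C (aromatic): 1 H each → 8
  4 × C: no H
  4 × C (aromatic): no H
  3 × O: no H
  2 × C: 3 H each → 6
  1 × C: 1 H
  1 × N: 2 H
  Total hydrogens = 17.
Molecular formula: C19H17NO3

C19H17NO3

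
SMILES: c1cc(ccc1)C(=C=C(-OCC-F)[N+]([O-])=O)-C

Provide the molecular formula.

C12H12FNO3

Heavy atoms from the SMILES: 12 C, 1 F, 1 N, 3 O.
Implicit hydrogens by atom environment:
  5 × C (aromatic): 1 H each → 5
  3 × C: no H
  2 × C: 2 H each → 4
  2 × O: no H
  1 × C: 3 H
  1 × C (aromatic): no H
  1 × F: no H
  1 × N (charge +1): no H
  1 × O (charge -1): no H
  Total hydrogens = 12.
Molecular formula: C12H12FNO3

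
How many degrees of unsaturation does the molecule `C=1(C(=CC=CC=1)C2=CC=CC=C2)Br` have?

Molecular formula from the SMILES: C12H9Br.
DoU = (2C + 2 + N − H − X)/2 = (2·12 + 2 + 0 − 9 − 1)/2 = 16/2 = 8.
(Structurally: 2 ring(s) + 6 π bond(s) = 8.)

8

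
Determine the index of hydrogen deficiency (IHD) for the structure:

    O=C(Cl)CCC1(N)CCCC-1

2

Molecular formula from the SMILES: C8H14ClNO.
DoU = (2C + 2 + N − H − X)/2 = (2·8 + 2 + 1 − 14 − 1)/2 = 4/2 = 2.
(Structurally: 1 ring(s) + 1 π bond(s) = 2.)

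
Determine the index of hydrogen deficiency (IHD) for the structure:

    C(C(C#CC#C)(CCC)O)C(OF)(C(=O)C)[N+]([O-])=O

Molecular formula from the SMILES: C12H14FNO5.
DoU = (2C + 2 + N − H − X)/2 = (2·12 + 2 + 1 − 14 − 1)/2 = 12/2 = 6.
(Structurally: 0 ring(s) + 6 π bond(s) = 6.)

6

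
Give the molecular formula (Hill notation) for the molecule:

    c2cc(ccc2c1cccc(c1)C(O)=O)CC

C15H14O2

Heavy atoms from the SMILES: 15 C, 2 O.
Implicit hydrogens by atom environment:
  8 × C (aromatic): 1 H each → 8
  4 × C (aromatic): no H
  1 × C: 3 H
  1 × C: 2 H
  1 × C: no H
  1 × O: 1 H
  1 × O: no H
  Total hydrogens = 14.
Molecular formula: C15H14O2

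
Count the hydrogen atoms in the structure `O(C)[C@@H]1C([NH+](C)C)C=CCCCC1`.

Hydrogens are implicit in SMILES; fill each atom to its normal valence:
  4 × C: 2 H each → 8
  4 × C: 1 H each → 4
  3 × C: 3 H each → 9
  1 × N (charge +1): 1 H
  1 × O: no H
  Total hydrogens = 22.

22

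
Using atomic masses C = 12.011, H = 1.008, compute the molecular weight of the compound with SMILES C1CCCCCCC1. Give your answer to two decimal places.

112.22

Molecular formula: C8H16.
M = 8×12.011 + 16×1.008 = 112.22 g/mol.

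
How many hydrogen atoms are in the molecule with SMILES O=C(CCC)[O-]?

7

Hydrogens are implicit in SMILES; fill each atom to its normal valence:
  2 × C: 2 H each → 4
  1 × C: 3 H
  1 × C: no H
  1 × O: no H
  1 × O (charge -1): no H
  Total hydrogens = 7.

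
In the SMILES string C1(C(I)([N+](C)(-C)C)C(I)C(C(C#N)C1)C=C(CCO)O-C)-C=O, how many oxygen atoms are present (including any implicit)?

3

The symbol for oxygen appears 3 times in the SMILES.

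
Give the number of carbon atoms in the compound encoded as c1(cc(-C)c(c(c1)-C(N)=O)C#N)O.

The symbol for carbon appears 9 times in the SMILES. Lowercase c denotes aromatic carbon and counts toward C.

9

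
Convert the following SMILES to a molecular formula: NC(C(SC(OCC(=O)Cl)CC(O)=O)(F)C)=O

C8H11ClFNO5S

Heavy atoms from the SMILES: 8 C, 1 Cl, 1 F, 1 N, 5 O, 1 S.
Implicit hydrogens by atom environment:
  4 × C: no H
  4 × O: no H
  2 × C: 2 H each → 4
  1 × C: 3 H
  1 × C: 1 H
  1 × Cl: no H
  1 × F: no H
  1 × N: 2 H
  1 × O: 1 H
  1 × S: no H
  Total hydrogens = 11.
Molecular formula: C8H11ClFNO5S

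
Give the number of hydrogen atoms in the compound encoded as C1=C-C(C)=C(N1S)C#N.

6

Hydrogens are implicit in SMILES; fill each atom to its normal valence:
  2 × C (aromatic): 1 H each → 2
  2 × C (aromatic): no H
  1 × C: 3 H
  1 × C: no H
  1 × N (aromatic): no H
  1 × N: no H
  1 × S: 1 H
  Total hydrogens = 6.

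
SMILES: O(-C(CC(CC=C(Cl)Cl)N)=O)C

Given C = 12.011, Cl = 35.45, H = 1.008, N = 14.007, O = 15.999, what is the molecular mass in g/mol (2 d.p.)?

Molecular formula: C7H11Cl2NO2.
M = 7×12.011 + 2×35.45 + 11×1.008 + 1×14.007 + 2×15.999 = 212.07 g/mol.

212.07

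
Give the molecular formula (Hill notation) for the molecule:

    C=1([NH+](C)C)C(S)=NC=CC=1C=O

Heavy atoms from the SMILES: 8 C, 2 N, 1 O, 1 S.
Implicit hydrogens by atom environment:
  3 × C (aromatic): no H
  2 × C: 3 H each → 6
  2 × C (aromatic): 1 H each → 2
  1 × C: 1 H
  1 × N (charge +1): 1 H
  1 × N (aromatic): no H
  1 × O: no H
  1 × S: 1 H
  Total hydrogens = 11.
Net charge +1.
Molecular formula: C8H11N2OS+

C8H11N2OS+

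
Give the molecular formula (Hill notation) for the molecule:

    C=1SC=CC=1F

Heavy atoms from the SMILES: 4 C, 1 F, 1 S.
Implicit hydrogens by atom environment:
  3 × C (aromatic): 1 H each → 3
  1 × C (aromatic): no H
  1 × F: no H
  1 × S (aromatic): no H
  Total hydrogens = 3.
Molecular formula: C4H3FS

C4H3FS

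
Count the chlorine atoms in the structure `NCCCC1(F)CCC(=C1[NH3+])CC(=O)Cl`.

1

The symbol for chlorine appears 1 time in the SMILES.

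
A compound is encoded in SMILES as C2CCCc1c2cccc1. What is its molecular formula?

Heavy atoms from the SMILES: 10 C.
Implicit hydrogens by atom environment:
  4 × C: 2 H each → 8
  4 × C (aromatic): 1 H each → 4
  2 × C (aromatic): no H
  Total hydrogens = 12.
Molecular formula: C10H12

C10H12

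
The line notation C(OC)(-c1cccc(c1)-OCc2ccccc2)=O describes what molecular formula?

Heavy atoms from the SMILES: 15 C, 3 O.
Implicit hydrogens by atom environment:
  9 × C (aromatic): 1 H each → 9
  3 × C (aromatic): no H
  3 × O: no H
  1 × C: 3 H
  1 × C: 2 H
  1 × C: no H
  Total hydrogens = 14.
Molecular formula: C15H14O3

C15H14O3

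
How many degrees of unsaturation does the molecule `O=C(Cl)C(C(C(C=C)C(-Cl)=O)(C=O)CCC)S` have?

4

Molecular formula from the SMILES: C11H14Cl2O3S.
DoU = (2C + 2 + N − H − X)/2 = (2·11 + 2 + 0 − 14 − 2)/2 = 8/2 = 4.
(Structurally: 0 ring(s) + 4 π bond(s) = 4.)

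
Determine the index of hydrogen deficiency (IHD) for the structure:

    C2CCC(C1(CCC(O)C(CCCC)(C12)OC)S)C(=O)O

3

Molecular formula from the SMILES: C16H28O4S.
DoU = (2C + 2 + N − H − X)/2 = (2·16 + 2 + 0 − 28 − 0)/2 = 6/2 = 3.
(Structurally: 2 ring(s) + 1 π bond(s) = 3.)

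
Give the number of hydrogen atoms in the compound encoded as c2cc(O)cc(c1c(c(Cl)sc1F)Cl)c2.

5

Hydrogens are implicit in SMILES; fill each atom to its normal valence:
  6 × C (aromatic): no H
  4 × C (aromatic): 1 H each → 4
  2 × Cl: no H
  1 × F: no H
  1 × O: 1 H
  1 × S (aromatic): no H
  Total hydrogens = 5.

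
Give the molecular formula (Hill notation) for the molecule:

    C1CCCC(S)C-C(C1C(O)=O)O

Heavy atoms from the SMILES: 9 C, 3 O, 1 S.
Implicit hydrogens by atom environment:
  5 × C: 2 H each → 10
  3 × C: 1 H each → 3
  2 × O: 1 H each → 2
  1 × C: no H
  1 × O: no H
  1 × S: 1 H
  Total hydrogens = 16.
Molecular formula: C9H16O3S

C9H16O3S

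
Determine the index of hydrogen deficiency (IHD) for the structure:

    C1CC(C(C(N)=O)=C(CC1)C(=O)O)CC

4

Molecular formula from the SMILES: C11H17NO3.
DoU = (2C + 2 + N − H − X)/2 = (2·11 + 2 + 1 − 17 − 0)/2 = 8/2 = 4.
(Structurally: 1 ring(s) + 3 π bond(s) = 4.)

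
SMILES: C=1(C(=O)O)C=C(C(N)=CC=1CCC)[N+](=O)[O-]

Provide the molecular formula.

C10H12N2O4

Heavy atoms from the SMILES: 10 C, 2 N, 4 O.
Implicit hydrogens by atom environment:
  4 × C (aromatic): no H
  2 × C: 2 H each → 4
  2 × C (aromatic): 1 H each → 2
  2 × O: no H
  1 × C: 3 H
  1 × C: no H
  1 × N: 2 H
  1 × N (charge +1): no H
  1 × O: 1 H
  1 × O (charge -1): no H
  Total hydrogens = 12.
Molecular formula: C10H12N2O4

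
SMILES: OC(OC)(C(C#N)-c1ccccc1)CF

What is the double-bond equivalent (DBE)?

6

Molecular formula from the SMILES: C11H12FNO2.
DoU = (2C + 2 + N − H − X)/2 = (2·11 + 2 + 1 − 12 − 1)/2 = 12/2 = 6.
(Structurally: 1 ring(s) + 5 π bond(s) = 6.)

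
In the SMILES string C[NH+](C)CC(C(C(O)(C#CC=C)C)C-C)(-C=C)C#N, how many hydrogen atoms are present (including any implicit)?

Hydrogens are implicit in SMILES; fill each atom to its normal valence:
  5 × C: no H
  4 × C: 3 H each → 12
  4 × C: 2 H each → 8
  3 × C: 1 H each → 3
  1 × N (charge +1): 1 H
  1 × N: no H
  1 × O: 1 H
  Total hydrogens = 25.

25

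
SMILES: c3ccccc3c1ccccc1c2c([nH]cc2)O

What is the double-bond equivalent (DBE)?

Molecular formula from the SMILES: C16H13NO.
DoU = (2C + 2 + N − H − X)/2 = (2·16 + 2 + 1 − 13 − 0)/2 = 22/2 = 11.
(Structurally: 3 ring(s) + 8 π bond(s) = 11.)

11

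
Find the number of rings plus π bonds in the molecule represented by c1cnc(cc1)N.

Molecular formula from the SMILES: C5H6N2.
DoU = (2C + 2 + N − H − X)/2 = (2·5 + 2 + 2 − 6 − 0)/2 = 8/2 = 4.
(Structurally: 1 ring(s) + 3 π bond(s) = 4.)

4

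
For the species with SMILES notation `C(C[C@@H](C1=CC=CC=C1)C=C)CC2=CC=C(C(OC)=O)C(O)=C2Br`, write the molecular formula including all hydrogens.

Heavy atoms from the SMILES: 1 Br, 20 C, 3 O.
Implicit hydrogens by atom environment:
  7 × C (aromatic): 1 H each → 7
  5 × C (aromatic): no H
  4 × C: 2 H each → 8
  2 × C: 1 H each → 2
  2 × O: no H
  1 × Br: no H
  1 × C: 3 H
  1 × C: no H
  1 × O: 1 H
  Total hydrogens = 21.
Molecular formula: C20H21BrO3

C20H21BrO3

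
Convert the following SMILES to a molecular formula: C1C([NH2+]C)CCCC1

C7H16N+

Heavy atoms from the SMILES: 7 C, 1 N.
Implicit hydrogens by atom environment:
  5 × C: 2 H each → 10
  1 × C: 3 H
  1 × C: 1 H
  1 × N (charge +1): 2 H
  Total hydrogens = 16.
Net charge +1.
Molecular formula: C7H16N+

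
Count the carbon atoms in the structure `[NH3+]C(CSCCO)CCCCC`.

9

The symbol for carbon appears 9 times in the SMILES.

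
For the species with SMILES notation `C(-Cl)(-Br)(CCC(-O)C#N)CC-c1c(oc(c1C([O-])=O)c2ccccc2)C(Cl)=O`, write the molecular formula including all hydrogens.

C19H15BrCl2NO5-

Heavy atoms from the SMILES: 1 Br, 19 C, 2 Cl, 1 N, 5 O.
Implicit hydrogens by atom environment:
  5 × C (aromatic): 1 H each → 5
  5 × C (aromatic): no H
  4 × C: 2 H each → 8
  4 × C: no H
  2 × Cl: no H
  2 × O: no H
  1 × Br: no H
  1 × C: 1 H
  1 × N: no H
  1 × O: 1 H
  1 × O (aromatic): no H
  1 × O (charge -1): no H
  Total hydrogens = 15.
Net charge -1.
Molecular formula: C19H15BrCl2NO5-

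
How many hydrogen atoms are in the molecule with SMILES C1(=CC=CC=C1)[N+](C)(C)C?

14

Hydrogens are implicit in SMILES; fill each atom to its normal valence:
  5 × C (aromatic): 1 H each → 5
  3 × C: 3 H each → 9
  1 × C (aromatic): no H
  1 × N (charge +1): no H
  Total hydrogens = 14.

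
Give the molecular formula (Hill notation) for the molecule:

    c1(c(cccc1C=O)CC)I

Heavy atoms from the SMILES: 9 C, 1 I, 1 O.
Implicit hydrogens by atom environment:
  3 × C (aromatic): 1 H each → 3
  3 × C (aromatic): no H
  1 × C: 3 H
  1 × C: 2 H
  1 × C: 1 H
  1 × I: no H
  1 × O: no H
  Total hydrogens = 9.
Molecular formula: C9H9IO

C9H9IO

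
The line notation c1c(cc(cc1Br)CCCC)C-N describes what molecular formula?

Heavy atoms from the SMILES: 1 Br, 11 C, 1 N.
Implicit hydrogens by atom environment:
  4 × C: 2 H each → 8
  3 × C (aromatic): 1 H each → 3
  3 × C (aromatic): no H
  1 × Br: no H
  1 × C: 3 H
  1 × N: 2 H
  Total hydrogens = 16.
Molecular formula: C11H16BrN

C11H16BrN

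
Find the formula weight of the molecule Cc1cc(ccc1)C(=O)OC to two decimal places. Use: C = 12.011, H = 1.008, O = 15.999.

150.18

Molecular formula: C9H10O2.
M = 9×12.011 + 10×1.008 + 2×15.999 = 150.18 g/mol.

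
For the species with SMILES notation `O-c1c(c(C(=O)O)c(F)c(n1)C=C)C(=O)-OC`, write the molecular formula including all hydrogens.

Heavy atoms from the SMILES: 10 C, 1 F, 1 N, 5 O.
Implicit hydrogens by atom environment:
  5 × C (aromatic): no H
  3 × O: no H
  2 × C: no H
  2 × O: 1 H each → 2
  1 × C: 3 H
  1 × C: 2 H
  1 × C: 1 H
  1 × F: no H
  1 × N (aromatic): no H
  Total hydrogens = 8.
Molecular formula: C10H8FNO5

C10H8FNO5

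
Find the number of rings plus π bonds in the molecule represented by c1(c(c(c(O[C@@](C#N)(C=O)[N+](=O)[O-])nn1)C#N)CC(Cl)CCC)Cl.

10

Molecular formula from the SMILES: C13H11Cl2N5O4.
DoU = (2C + 2 + N − H − X)/2 = (2·13 + 2 + 5 − 11 − 2)/2 = 20/2 = 10.
(Structurally: 1 ring(s) + 9 π bond(s) = 10.)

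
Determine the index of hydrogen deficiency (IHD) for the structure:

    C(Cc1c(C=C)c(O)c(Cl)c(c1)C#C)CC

7

Molecular formula from the SMILES: C14H15ClO.
DoU = (2C + 2 + N − H − X)/2 = (2·14 + 2 + 0 − 15 − 1)/2 = 14/2 = 7.
(Structurally: 1 ring(s) + 6 π bond(s) = 7.)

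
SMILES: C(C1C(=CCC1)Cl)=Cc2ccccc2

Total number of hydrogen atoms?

Hydrogens are implicit in SMILES; fill each atom to its normal valence:
  5 × C (aromatic): 1 H each → 5
  4 × C: 1 H each → 4
  2 × C: 2 H each → 4
  1 × C: no H
  1 × C (aromatic): no H
  1 × Cl: no H
  Total hydrogens = 13.

13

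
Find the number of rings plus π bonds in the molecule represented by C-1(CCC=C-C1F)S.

2

Molecular formula from the SMILES: C6H9FS.
DoU = (2C + 2 + N − H − X)/2 = (2·6 + 2 + 0 − 9 − 1)/2 = 4/2 = 2.
(Structurally: 1 ring(s) + 1 π bond(s) = 2.)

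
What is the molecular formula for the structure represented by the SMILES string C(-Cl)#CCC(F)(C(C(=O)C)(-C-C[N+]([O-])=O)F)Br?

C9H9BrClF2NO3

Heavy atoms from the SMILES: 1 Br, 9 C, 1 Cl, 2 F, 1 N, 3 O.
Implicit hydrogens by atom environment:
  5 × C: no H
  3 × C: 2 H each → 6
  2 × F: no H
  2 × O: no H
  1 × Br: no H
  1 × C: 3 H
  1 × Cl: no H
  1 × N (charge +1): no H
  1 × O (charge -1): no H
  Total hydrogens = 9.
Molecular formula: C9H9BrClF2NO3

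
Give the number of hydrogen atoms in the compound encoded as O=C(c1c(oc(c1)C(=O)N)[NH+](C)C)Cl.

Hydrogens are implicit in SMILES; fill each atom to its normal valence:
  3 × C (aromatic): no H
  2 × C: 3 H each → 6
  2 × C: no H
  2 × O: no H
  1 × C (aromatic): 1 H
  1 × Cl: no H
  1 × N: 2 H
  1 × N (charge +1): 1 H
  1 × O (aromatic): no H
  Total hydrogens = 10.

10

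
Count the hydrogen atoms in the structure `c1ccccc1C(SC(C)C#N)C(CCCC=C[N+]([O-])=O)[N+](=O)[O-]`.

Hydrogens are implicit in SMILES; fill each atom to its normal valence:
  5 × C: 1 H each → 5
  5 × C (aromatic): 1 H each → 5
  3 × C: 2 H each → 6
  2 × N (charge +1): no H
  2 × O: no H
  2 × O (charge -1): no H
  1 × C: 3 H
  1 × C (aromatic): no H
  1 × C: no H
  1 × N: no H
  1 × S: no H
  Total hydrogens = 19.

19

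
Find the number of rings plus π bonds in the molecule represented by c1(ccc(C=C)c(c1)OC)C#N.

7

Molecular formula from the SMILES: C10H9NO.
DoU = (2C + 2 + N − H − X)/2 = (2·10 + 2 + 1 − 9 − 0)/2 = 14/2 = 7.
(Structurally: 1 ring(s) + 6 π bond(s) = 7.)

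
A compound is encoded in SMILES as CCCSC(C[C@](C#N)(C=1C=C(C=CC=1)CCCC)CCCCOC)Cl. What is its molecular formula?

C22H34ClNOS

Heavy atoms from the SMILES: 22 C, 1 Cl, 1 N, 1 O, 1 S.
Implicit hydrogens by atom environment:
  10 × C: 2 H each → 20
  4 × C (aromatic): 1 H each → 4
  3 × C: 3 H each → 9
  2 × C: no H
  2 × C (aromatic): no H
  1 × C: 1 H
  1 × Cl: no H
  1 × N: no H
  1 × O: no H
  1 × S: no H
  Total hydrogens = 34.
Molecular formula: C22H34ClNOS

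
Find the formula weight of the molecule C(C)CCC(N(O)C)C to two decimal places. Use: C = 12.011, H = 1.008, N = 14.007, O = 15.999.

131.22

Molecular formula: C7H17NO.
M = 7×12.011 + 17×1.008 + 1×14.007 + 1×15.999 = 131.22 g/mol.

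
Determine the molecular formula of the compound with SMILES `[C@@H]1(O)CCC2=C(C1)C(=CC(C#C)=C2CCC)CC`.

Heavy atoms from the SMILES: 17 C, 1 O.
Implicit hydrogens by atom environment:
  6 × C: 2 H each → 12
  5 × C (aromatic): no H
  2 × C: 3 H each → 6
  2 × C: 1 H each → 2
  1 × C (aromatic): 1 H
  1 × C: no H
  1 × O: 1 H
  Total hydrogens = 22.
Molecular formula: C17H22O

C17H22O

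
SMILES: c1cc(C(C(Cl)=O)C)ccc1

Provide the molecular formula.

C9H9ClO

Heavy atoms from the SMILES: 9 C, 1 Cl, 1 O.
Implicit hydrogens by atom environment:
  5 × C (aromatic): 1 H each → 5
  1 × C: 3 H
  1 × C: 1 H
  1 × C (aromatic): no H
  1 × C: no H
  1 × Cl: no H
  1 × O: no H
  Total hydrogens = 9.
Molecular formula: C9H9ClO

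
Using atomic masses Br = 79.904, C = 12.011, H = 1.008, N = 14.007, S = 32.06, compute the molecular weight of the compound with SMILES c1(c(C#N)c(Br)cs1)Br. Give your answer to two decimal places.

266.94

Molecular formula: C5HBr2NS.
M = 2×79.904 + 5×12.011 + 1×1.008 + 1×14.007 + 1×32.06 = 266.94 g/mol.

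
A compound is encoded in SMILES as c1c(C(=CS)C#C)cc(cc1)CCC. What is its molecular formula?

Heavy atoms from the SMILES: 13 C, 1 S.
Implicit hydrogens by atom environment:
  4 × C (aromatic): 1 H each → 4
  2 × C: 2 H each → 4
  2 × C: 1 H each → 2
  2 × C: no H
  2 × C (aromatic): no H
  1 × C: 3 H
  1 × S: 1 H
  Total hydrogens = 14.
Molecular formula: C13H14S

C13H14S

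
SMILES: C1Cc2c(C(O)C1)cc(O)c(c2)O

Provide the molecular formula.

C10H12O3

Heavy atoms from the SMILES: 10 C, 3 O.
Implicit hydrogens by atom environment:
  4 × C (aromatic): no H
  3 × C: 2 H each → 6
  3 × O: 1 H each → 3
  2 × C (aromatic): 1 H each → 2
  1 × C: 1 H
  Total hydrogens = 12.
Molecular formula: C10H12O3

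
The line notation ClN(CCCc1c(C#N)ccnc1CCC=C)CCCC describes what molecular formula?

C17H24ClN3

Heavy atoms from the SMILES: 17 C, 1 Cl, 3 N.
Implicit hydrogens by atom environment:
  9 × C: 2 H each → 18
  3 × C (aromatic): no H
  2 × C (aromatic): 1 H each → 2
  2 × N: no H
  1 × C: 3 H
  1 × C: 1 H
  1 × C: no H
  1 × Cl: no H
  1 × N (aromatic): no H
  Total hydrogens = 24.
Molecular formula: C17H24ClN3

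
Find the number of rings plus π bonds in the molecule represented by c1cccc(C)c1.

Molecular formula from the SMILES: C7H8.
DoU = (2C + 2 + N − H − X)/2 = (2·7 + 2 + 0 − 8 − 0)/2 = 8/2 = 4.
(Structurally: 1 ring(s) + 3 π bond(s) = 4.)

4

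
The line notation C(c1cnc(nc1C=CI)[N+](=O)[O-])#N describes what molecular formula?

Heavy atoms from the SMILES: 7 C, 1 I, 4 N, 2 O.
Implicit hydrogens by atom environment:
  3 × C (aromatic): no H
  2 × C: 1 H each → 2
  2 × N (aromatic): no H
  1 × C (aromatic): 1 H
  1 × C: no H
  1 × I: no H
  1 × N (charge +1): no H
  1 × N: no H
  1 × O: no H
  1 × O (charge -1): no H
  Total hydrogens = 3.
Molecular formula: C7H3IN4O2

C7H3IN4O2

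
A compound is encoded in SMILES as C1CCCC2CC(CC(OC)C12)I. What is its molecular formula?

C11H19IO

Heavy atoms from the SMILES: 11 C, 1 I, 1 O.
Implicit hydrogens by atom environment:
  6 × C: 2 H each → 12
  4 × C: 1 H each → 4
  1 × C: 3 H
  1 × I: no H
  1 × O: no H
  Total hydrogens = 19.
Molecular formula: C11H19IO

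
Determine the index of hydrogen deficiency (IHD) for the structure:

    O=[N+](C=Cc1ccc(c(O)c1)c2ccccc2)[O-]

Molecular formula from the SMILES: C14H11NO3.
DoU = (2C + 2 + N − H − X)/2 = (2·14 + 2 + 1 − 11 − 0)/2 = 20/2 = 10.
(Structurally: 2 ring(s) + 8 π bond(s) = 10.)

10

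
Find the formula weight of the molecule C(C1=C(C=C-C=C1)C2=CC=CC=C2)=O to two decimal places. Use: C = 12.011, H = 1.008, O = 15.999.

Molecular formula: C13H10O.
M = 13×12.011 + 10×1.008 + 1×15.999 = 182.22 g/mol.

182.22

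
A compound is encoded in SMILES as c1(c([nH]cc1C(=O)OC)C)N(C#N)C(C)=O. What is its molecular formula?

C10H11N3O3

Heavy atoms from the SMILES: 10 C, 3 N, 3 O.
Implicit hydrogens by atom environment:
  3 × C: 3 H each → 9
  3 × C (aromatic): no H
  3 × C: no H
  3 × O: no H
  2 × N: no H
  1 × C (aromatic): 1 H
  1 × N (aromatic): 1 H
  Total hydrogens = 11.
Molecular formula: C10H11N3O3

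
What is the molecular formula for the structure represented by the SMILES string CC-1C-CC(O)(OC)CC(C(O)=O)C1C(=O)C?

C12H20O5

Heavy atoms from the SMILES: 12 C, 5 O.
Implicit hydrogens by atom environment:
  3 × C: 3 H each → 9
  3 × C: 2 H each → 6
  3 × C: 1 H each → 3
  3 × C: no H
  3 × O: no H
  2 × O: 1 H each → 2
  Total hydrogens = 20.
Molecular formula: C12H20O5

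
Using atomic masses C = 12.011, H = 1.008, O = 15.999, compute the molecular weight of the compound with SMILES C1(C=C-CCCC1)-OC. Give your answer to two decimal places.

126.20

Molecular formula: C8H14O.
M = 8×12.011 + 14×1.008 + 1×15.999 = 126.20 g/mol.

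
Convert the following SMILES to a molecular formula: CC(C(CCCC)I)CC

C9H19I

Heavy atoms from the SMILES: 9 C, 1 I.
Implicit hydrogens by atom environment:
  4 × C: 2 H each → 8
  3 × C: 3 H each → 9
  2 × C: 1 H each → 2
  1 × I: no H
  Total hydrogens = 19.
Molecular formula: C9H19I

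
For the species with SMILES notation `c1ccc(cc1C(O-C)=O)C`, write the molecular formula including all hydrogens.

C9H10O2

Heavy atoms from the SMILES: 9 C, 2 O.
Implicit hydrogens by atom environment:
  4 × C (aromatic): 1 H each → 4
  2 × C: 3 H each → 6
  2 × C (aromatic): no H
  2 × O: no H
  1 × C: no H
  Total hydrogens = 10.
Molecular formula: C9H10O2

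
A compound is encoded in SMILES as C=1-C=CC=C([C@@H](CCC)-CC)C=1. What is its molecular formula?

C12H18

Heavy atoms from the SMILES: 12 C.
Implicit hydrogens by atom environment:
  5 × C (aromatic): 1 H each → 5
  3 × C: 2 H each → 6
  2 × C: 3 H each → 6
  1 × C: 1 H
  1 × C (aromatic): no H
  Total hydrogens = 18.
Molecular formula: C12H18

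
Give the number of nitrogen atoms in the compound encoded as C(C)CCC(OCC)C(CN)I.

The symbol for nitrogen appears 1 time in the SMILES.

1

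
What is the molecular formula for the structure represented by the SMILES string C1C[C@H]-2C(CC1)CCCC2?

Heavy atoms from the SMILES: 10 C.
Implicit hydrogens by atom environment:
  8 × C: 2 H each → 16
  2 × C: 1 H each → 2
  Total hydrogens = 18.
Molecular formula: C10H18

C10H18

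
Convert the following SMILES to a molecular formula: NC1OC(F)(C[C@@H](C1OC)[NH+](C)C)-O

Heavy atoms from the SMILES: 8 C, 1 F, 2 N, 3 O.
Implicit hydrogens by atom environment:
  3 × C: 3 H each → 9
  3 × C: 1 H each → 3
  2 × O: no H
  1 × C: 2 H
  1 × C: no H
  1 × F: no H
  1 × N: 2 H
  1 × N (charge +1): 1 H
  1 × O: 1 H
  Total hydrogens = 18.
Net charge +1.
Molecular formula: C8H18FN2O3+

C8H18FN2O3+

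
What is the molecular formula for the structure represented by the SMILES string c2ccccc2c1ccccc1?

Heavy atoms from the SMILES: 12 C.
Implicit hydrogens by atom environment:
  10 × C (aromatic): 1 H each → 10
  2 × C (aromatic): no H
  Total hydrogens = 10.
Molecular formula: C12H10

C12H10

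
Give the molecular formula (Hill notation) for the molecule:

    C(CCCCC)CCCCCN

C11H25N

Heavy atoms from the SMILES: 11 C, 1 N.
Implicit hydrogens by atom environment:
  10 × C: 2 H each → 20
  1 × C: 3 H
  1 × N: 2 H
  Total hydrogens = 25.
Molecular formula: C11H25N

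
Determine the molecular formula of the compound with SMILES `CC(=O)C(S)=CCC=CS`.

C7H10OS2

Heavy atoms from the SMILES: 7 C, 1 O, 2 S.
Implicit hydrogens by atom environment:
  3 × C: 1 H each → 3
  2 × C: no H
  2 × S: 1 H each → 2
  1 × C: 3 H
  1 × C: 2 H
  1 × O: no H
  Total hydrogens = 10.
Molecular formula: C7H10OS2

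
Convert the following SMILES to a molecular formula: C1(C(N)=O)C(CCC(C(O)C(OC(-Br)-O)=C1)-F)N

C10H16BrFN2O4

Heavy atoms from the SMILES: 1 Br, 10 C, 1 F, 2 N, 4 O.
Implicit hydrogens by atom environment:
  6 × C: 1 H each → 6
  2 × C: 2 H each → 4
  2 × C: no H
  2 × N: 2 H each → 4
  2 × O: 1 H each → 2
  2 × O: no H
  1 × Br: no H
  1 × F: no H
  Total hydrogens = 16.
Molecular formula: C10H16BrFN2O4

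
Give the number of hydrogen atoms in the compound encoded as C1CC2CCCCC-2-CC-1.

Hydrogens are implicit in SMILES; fill each atom to its normal valence:
  8 × C: 2 H each → 16
  2 × C: 1 H each → 2
  Total hydrogens = 18.

18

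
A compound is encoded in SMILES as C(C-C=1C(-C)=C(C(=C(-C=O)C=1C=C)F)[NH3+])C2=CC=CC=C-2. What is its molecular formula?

C18H19FNO+

Heavy atoms from the SMILES: 18 C, 1 F, 1 N, 1 O.
Implicit hydrogens by atom environment:
  7 × C (aromatic): no H
  5 × C (aromatic): 1 H each → 5
  3 × C: 2 H each → 6
  2 × C: 1 H each → 2
  1 × C: 3 H
  1 × F: no H
  1 × N (charge +1): 3 H
  1 × O: no H
  Total hydrogens = 19.
Net charge +1.
Molecular formula: C18H19FNO+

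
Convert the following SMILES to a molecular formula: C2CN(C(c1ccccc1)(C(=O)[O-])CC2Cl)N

C12H14ClN2O2-

Heavy atoms from the SMILES: 12 C, 1 Cl, 2 N, 2 O.
Implicit hydrogens by atom environment:
  5 × C (aromatic): 1 H each → 5
  3 × C: 2 H each → 6
  2 × C: no H
  1 × C: 1 H
  1 × C (aromatic): no H
  1 × Cl: no H
  1 × N: 2 H
  1 × N: no H
  1 × O: no H
  1 × O (charge -1): no H
  Total hydrogens = 14.
Net charge -1.
Molecular formula: C12H14ClN2O2-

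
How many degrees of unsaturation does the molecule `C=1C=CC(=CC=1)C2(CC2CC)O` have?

5

Molecular formula from the SMILES: C11H14O.
DoU = (2C + 2 + N − H − X)/2 = (2·11 + 2 + 0 − 14 − 0)/2 = 10/2 = 5.
(Structurally: 2 ring(s) + 3 π bond(s) = 5.)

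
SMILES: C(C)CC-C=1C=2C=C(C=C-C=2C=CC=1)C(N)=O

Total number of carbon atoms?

15

The symbol for carbon appears 15 times in the SMILES.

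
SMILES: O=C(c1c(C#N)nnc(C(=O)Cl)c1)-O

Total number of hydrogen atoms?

2

Hydrogens are implicit in SMILES; fill each atom to its normal valence:
  3 × C (aromatic): no H
  3 × C: no H
  2 × N (aromatic): no H
  2 × O: no H
  1 × C (aromatic): 1 H
  1 × Cl: no H
  1 × N: no H
  1 × O: 1 H
  Total hydrogens = 2.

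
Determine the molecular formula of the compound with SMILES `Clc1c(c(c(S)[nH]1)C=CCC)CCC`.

Heavy atoms from the SMILES: 11 C, 1 Cl, 1 N, 1 S.
Implicit hydrogens by atom environment:
  4 × C (aromatic): no H
  3 × C: 2 H each → 6
  2 × C: 3 H each → 6
  2 × C: 1 H each → 2
  1 × Cl: no H
  1 × N (aromatic): 1 H
  1 × S: 1 H
  Total hydrogens = 16.
Molecular formula: C11H16ClNS

C11H16ClNS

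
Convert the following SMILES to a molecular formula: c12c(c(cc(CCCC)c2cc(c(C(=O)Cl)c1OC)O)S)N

Heavy atoms from the SMILES: 16 C, 1 Cl, 1 N, 3 O, 1 S.
Implicit hydrogens by atom environment:
  8 × C (aromatic): no H
  3 × C: 2 H each → 6
  2 × C: 3 H each → 6
  2 × C (aromatic): 1 H each → 2
  2 × O: no H
  1 × C: no H
  1 × Cl: no H
  1 × N: 2 H
  1 × O: 1 H
  1 × S: 1 H
  Total hydrogens = 18.
Molecular formula: C16H18ClNO3S

C16H18ClNO3S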